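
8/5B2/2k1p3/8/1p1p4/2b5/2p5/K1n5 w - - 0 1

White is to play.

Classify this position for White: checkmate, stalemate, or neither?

White to move; white king on a1.
In check: yes, from the black bishop on c3.
King squares — b1: attacked by Pc2; a2: attacked by Nc1; b2: attacked by Bc3.
Legal moves for White: none.
In check with no legal moves → checkmate.

checkmate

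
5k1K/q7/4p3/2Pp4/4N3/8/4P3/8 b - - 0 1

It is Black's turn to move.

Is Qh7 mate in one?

no

After Qh7: white king on h8; in check: yes, from the black queen on h7.
White has 1 legal reply: Kxh7.
In check but a legal move exists → not checkmate.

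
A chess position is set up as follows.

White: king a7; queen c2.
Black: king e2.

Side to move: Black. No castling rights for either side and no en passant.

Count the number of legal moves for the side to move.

Black to move; king on e2.
In check: yes, from the white queen on c2.
Legal moves: Kf3, Ke3, Kf1, Ke1.
Count: 4.

4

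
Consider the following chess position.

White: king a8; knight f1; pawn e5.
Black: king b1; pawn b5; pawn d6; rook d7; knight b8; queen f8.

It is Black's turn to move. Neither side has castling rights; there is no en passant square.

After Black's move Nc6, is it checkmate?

After Nc6: white king on a8; in check: yes, from the black queen on f8.
King squares — a7: attacked by Nc6; b7: attacked by Rd7; b8: attacked by Nc6.
White has no legal moves → checkmate.

yes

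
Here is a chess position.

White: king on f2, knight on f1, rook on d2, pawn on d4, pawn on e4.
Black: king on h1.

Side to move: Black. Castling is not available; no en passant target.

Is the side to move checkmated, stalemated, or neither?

stalemate

Black to move; black king on h1.
In check: no.
King squares — g1: attacked by Kf2; g2: attacked by Kf2; h2: attacked by Nf1.
Legal moves for Black: none.
Not in check and no legal moves → stalemate.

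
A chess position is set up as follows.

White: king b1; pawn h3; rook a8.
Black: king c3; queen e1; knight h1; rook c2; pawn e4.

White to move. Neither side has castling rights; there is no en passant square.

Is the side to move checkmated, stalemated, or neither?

checkmate

White to move; white king on b1.
In check: yes, from the black queen on e1.
King squares — a1: attacked by Qe1; c1: attacked by Qe1; a2: attacked by Rc2; b2: attacked by Rc2; c2: attacked by Kc3.
Legal moves for White: none.
In check with no legal moves → checkmate.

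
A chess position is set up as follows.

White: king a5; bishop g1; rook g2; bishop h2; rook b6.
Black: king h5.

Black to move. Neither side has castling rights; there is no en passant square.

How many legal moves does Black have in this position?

1

Black to move; king on h5.
In check: no.
Legal moves: Kh4.
Count: 1.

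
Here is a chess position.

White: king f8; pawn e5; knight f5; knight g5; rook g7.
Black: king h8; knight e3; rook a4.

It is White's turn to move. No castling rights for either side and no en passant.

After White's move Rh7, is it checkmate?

After Rh7: black king on h8; in check: yes, from the white rook on h7.
King squares — g7: attacked by Nf5; h7: attacked by Ng5; g8: attacked by Kf8.
Black has no legal moves → checkmate.

yes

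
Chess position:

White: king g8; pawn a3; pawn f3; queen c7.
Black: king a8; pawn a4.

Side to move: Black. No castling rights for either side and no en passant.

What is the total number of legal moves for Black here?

Black to move; king on a8.
In check: no.
Legal moves: none.
Count: 0.

0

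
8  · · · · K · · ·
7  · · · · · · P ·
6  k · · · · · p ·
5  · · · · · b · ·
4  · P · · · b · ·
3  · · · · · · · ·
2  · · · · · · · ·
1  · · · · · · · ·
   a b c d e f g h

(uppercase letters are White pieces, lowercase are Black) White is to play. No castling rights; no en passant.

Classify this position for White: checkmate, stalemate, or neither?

neither

White to move; white king on e8.
In check: no.
Legal moves for White: Kf8, Kd8, Kf7, Ke7, g8=Q, g8=R, g8=B, g8=N, b5+.
White has 9 legal moves and is not in check → neither.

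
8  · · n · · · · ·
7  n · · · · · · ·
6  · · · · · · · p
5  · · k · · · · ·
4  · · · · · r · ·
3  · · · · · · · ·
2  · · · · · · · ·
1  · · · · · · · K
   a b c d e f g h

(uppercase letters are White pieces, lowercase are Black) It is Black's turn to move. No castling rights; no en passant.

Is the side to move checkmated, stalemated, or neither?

neither

Black to move; black king on c5.
In check: no.
Legal moves for Black include: Ne7, Nd6, Nb6, Nc6, Nb5, Kd6, Kc6, Kb6, Kd5, Kb5, Kd4, Kc4, Kb4, Rf8, Rf7, Rf6, Rf5, Rh4+, ... (list truncated; more exist).
Black has legal moves and is not in check → neither.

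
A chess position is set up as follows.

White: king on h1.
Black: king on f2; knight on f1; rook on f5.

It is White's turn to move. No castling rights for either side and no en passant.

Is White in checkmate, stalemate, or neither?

White to move; white king on h1.
In check: no.
King squares — g1: attacked by Kf2; g2: attacked by Kf2; h2: attacked by Nf1.
Legal moves for White: none.
Not in check and no legal moves → stalemate.

stalemate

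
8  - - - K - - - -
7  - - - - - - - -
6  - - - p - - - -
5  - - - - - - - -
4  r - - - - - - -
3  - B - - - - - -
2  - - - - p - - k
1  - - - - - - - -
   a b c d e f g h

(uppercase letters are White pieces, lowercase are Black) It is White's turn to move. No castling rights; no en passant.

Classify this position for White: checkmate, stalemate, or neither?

White to move; white king on d8.
In check: no.
Legal moves for White: Ke8, Kc8, Ke7, Kd7, Kc7, Bg8, Bf7, Be6, Bd5, Bc4, Bxa4, Bc2, Ba2, Bd1.
White has 14 legal moves and is not in check → neither.

neither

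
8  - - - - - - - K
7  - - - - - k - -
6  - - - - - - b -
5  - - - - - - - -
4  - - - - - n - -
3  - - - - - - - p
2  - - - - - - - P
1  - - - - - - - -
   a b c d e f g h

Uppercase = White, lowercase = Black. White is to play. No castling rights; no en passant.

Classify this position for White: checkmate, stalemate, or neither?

stalemate

White to move; white king on h8.
In check: no.
King squares — g7: attacked by Kf7; h7: attacked by Bg6; g8: attacked by Kf7.
Legal moves for White: none.
Not in check and no legal moves → stalemate.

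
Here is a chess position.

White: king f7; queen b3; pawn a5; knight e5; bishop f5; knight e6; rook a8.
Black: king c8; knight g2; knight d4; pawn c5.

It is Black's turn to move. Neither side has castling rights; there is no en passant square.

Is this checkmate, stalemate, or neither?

Black to move; black king on c8.
In check: yes, from the white rook on a8.
King squares — b7: attacked by Qb3; c7: attacked by Ne6; d7: attacked by Ne5; b8: attacked by Qb3; d8: attacked by Ne6.
Legal moves for Black: none.
In check with no legal moves → checkmate.

checkmate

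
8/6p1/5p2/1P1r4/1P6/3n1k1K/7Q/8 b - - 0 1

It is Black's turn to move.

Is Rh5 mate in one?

yes

After Rh5: white king on h3; in check: yes, from the black rook on h5.
King squares — g2: attacked by Kf3; h2: own queen; g3: attacked by Kf3; g4: attacked by Kf3; h4: attacked by Rh5.
White has no legal moves → checkmate.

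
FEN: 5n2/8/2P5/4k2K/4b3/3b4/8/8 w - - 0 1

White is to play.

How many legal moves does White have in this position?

5

White to move; king on h5.
In check: no.
Legal moves: Kh6, Kg5, Kh4, Kg4, c7.
Count: 5.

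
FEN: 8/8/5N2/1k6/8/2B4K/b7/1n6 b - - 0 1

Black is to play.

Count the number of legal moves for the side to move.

Black to move; king on b5.
In check: no.
Legal moves: Kc6, Kb6, Ka6, Kc5, Kc4, Ka4, Bg8, Bf7, Be6+, Bd5, Bc4, Bb3, Nxc3, Na3, Nd2.
Count: 15.

15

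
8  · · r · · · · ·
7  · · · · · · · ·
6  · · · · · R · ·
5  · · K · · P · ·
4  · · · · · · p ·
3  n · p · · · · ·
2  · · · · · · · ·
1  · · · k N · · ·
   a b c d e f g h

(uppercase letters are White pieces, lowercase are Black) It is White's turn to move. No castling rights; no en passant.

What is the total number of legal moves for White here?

6

White to move; king on c5.
In check: yes, from the black rook on c8.
Legal moves: Kd6, Kb6, Kd5, Kd4, Kb4, Rc6.
Count: 6.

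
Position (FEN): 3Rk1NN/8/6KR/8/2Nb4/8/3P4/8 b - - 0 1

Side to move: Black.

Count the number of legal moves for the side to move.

Black to move; king on e8.
In check: yes, from the white rook on d8.
Legal moves: Kxd8.
Count: 1.

1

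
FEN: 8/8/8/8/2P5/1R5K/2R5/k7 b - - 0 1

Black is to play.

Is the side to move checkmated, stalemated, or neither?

stalemate

Black to move; black king on a1.
In check: no.
King squares — b1: attacked by Rb3; a2: attacked by Rc2; b2: attacked by Rc2.
Legal moves for Black: none.
Not in check and no legal moves → stalemate.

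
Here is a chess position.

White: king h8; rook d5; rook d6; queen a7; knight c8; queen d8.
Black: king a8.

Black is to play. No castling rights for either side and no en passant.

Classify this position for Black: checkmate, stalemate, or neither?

checkmate

Black to move; black king on a8.
In check: yes, from the white queen on a7.
King squares — a7: attacked by Nc8; b7: attacked by Qa7; b8: attacked by Qa7.
Legal moves for Black: none.
In check with no legal moves → checkmate.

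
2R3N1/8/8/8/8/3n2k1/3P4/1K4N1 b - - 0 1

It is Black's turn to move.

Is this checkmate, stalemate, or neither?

neither

Black to move; black king on g3.
In check: no.
Legal moves for Black: Kh4, Kg4, Kf4, Kh2, Kg2, Kf2, Ne5, Nc5, Nf4, Nb4, Nf2, Nb2, Ne1, Nc1.
Black has 14 legal moves and is not in check → neither.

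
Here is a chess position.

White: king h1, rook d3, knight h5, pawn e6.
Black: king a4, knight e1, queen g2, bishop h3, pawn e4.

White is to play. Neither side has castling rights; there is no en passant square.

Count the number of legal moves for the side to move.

0

White to move; king on h1.
In check: yes, from the black queen on g2.
Legal moves: none.
Count: 0.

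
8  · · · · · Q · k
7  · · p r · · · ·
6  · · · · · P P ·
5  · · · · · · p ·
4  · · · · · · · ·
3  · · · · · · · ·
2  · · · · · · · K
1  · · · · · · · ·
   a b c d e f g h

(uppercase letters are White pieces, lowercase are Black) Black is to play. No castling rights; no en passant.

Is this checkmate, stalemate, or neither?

Black to move; black king on h8.
In check: yes, from the white queen on f8.
King squares — g7: attacked by Pf6; h7: attacked by Pg6; g8: attacked by Qf8.
Legal moves for Black: none.
In check with no legal moves → checkmate.

checkmate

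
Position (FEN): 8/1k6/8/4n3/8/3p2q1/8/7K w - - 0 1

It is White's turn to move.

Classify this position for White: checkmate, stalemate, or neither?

stalemate

White to move; white king on h1.
In check: no.
King squares — g1: attacked by Qg3; g2: attacked by Qg3; h2: attacked by Qg3.
Legal moves for White: none.
Not in check and no legal moves → stalemate.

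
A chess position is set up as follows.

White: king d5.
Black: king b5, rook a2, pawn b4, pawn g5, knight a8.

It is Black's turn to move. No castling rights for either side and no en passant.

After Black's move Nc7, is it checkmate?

no

After Nc7: white king on d5; in check: yes, from the black knight on c7.
White has 4 legal replies: Kd6, Ke5, Ke4, Kd4.
In check but a legal move exists → not checkmate.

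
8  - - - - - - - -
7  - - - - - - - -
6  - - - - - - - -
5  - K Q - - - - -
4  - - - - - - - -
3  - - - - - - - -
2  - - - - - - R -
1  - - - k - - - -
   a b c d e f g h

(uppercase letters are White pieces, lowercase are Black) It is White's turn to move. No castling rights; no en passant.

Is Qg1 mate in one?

yes

After Qg1: black king on d1; in check: yes, from the white queen on g1.
King squares — c1: attacked by Qg1; e1: attacked by Qg1; c2: attacked by Rg2; d2: attacked by Rg2; e2: attacked by Rg2.
Black has no legal moves → checkmate.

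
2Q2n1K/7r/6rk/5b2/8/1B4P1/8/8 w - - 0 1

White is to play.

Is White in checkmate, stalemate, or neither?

White to move; white king on h8.
In check: yes, from the black rook on h7.
King squares — g7: attacked by Rg6; h7: attacked by Kh6; g8: attacked by Rg6.
Legal moves for White: none.
In check with no legal moves → checkmate.

checkmate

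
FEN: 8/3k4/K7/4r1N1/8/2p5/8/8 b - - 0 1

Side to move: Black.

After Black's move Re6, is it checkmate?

After Re6: white king on a6; in check: yes, from the black rook on e6.
White has 5 legal replies: Kb7, Ka7, Kb5, Ka5, Nxe6.
In check but a legal move exists → not checkmate.

no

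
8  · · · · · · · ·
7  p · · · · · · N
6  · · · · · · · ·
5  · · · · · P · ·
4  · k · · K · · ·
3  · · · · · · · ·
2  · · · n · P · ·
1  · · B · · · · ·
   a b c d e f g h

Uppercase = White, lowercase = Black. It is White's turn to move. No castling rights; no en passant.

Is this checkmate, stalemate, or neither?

neither

White to move; white king on e4.
In check: yes, from the black knight on d2.
Legal moves for White: Ke5, Kd5, Kf4, Kd4, Ke3, Kd3, Bxd2+.
White is in check but has 7 legal moves → neither.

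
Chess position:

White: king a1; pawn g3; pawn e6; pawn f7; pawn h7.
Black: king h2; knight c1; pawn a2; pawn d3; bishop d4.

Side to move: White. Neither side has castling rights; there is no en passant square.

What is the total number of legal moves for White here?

White to move; king on a1.
In check: yes, from the black bishop on d4.
Legal moves: none.
Count: 0.

0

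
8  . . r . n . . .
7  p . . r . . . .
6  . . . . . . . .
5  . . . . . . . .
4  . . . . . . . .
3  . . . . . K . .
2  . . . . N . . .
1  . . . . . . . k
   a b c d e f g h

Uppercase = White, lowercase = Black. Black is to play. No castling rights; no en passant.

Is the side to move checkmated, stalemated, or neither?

neither

Black to move; black king on h1.
In check: no.
Legal moves for Black include: Ng7, Nc7, Nf6, Nd6, Rcd8, Rb8, Ra8, Rcc7, Rc6, Rc5, Rc4, Rc3+, Rc2, Rc1, Rdd8, Rh7, Rg7, Rf7+, ... (list truncated; more exist).
Black has legal moves and is not in check → neither.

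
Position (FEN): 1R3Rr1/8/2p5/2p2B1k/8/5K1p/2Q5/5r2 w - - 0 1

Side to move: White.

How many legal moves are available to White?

4

White to move; king on f3.
In check: yes, from the black rook on f1.
Legal moves: Ke4, Ke3, Ke2, Qf2.
Count: 4.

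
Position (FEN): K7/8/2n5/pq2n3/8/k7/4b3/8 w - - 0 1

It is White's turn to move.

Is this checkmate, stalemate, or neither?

stalemate

White to move; white king on a8.
In check: no.
King squares — a7: attacked by Nc6; b7: attacked by Qb5; b8: attacked by Qb5.
Legal moves for White: none.
Not in check and no legal moves → stalemate.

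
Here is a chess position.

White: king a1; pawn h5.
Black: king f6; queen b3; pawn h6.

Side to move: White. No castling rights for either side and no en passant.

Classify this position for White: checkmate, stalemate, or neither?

White to move; white king on a1.
In check: no.
King squares — b1: attacked by Qb3; a2: attacked by Qb3; b2: attacked by Qb3.
Legal moves for White: none.
Not in check and no legal moves → stalemate.

stalemate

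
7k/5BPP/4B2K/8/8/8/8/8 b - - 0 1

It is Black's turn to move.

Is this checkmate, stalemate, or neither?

checkmate

Black to move; black king on h8.
In check: yes, from the white pawn on g7.
King squares — g7: attacked by Kh6; h7: attacked by Kh6; g8: attacked by Bf7.
Legal moves for Black: none.
In check with no legal moves → checkmate.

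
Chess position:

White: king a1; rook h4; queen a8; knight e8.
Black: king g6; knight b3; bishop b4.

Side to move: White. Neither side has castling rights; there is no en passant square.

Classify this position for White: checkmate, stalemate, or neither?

White to move; white king on a1.
In check: yes, from the black knight on b3.
Legal moves for White: Kb2, Ka2, Kb1.
White is in check but has 3 legal moves → neither.

neither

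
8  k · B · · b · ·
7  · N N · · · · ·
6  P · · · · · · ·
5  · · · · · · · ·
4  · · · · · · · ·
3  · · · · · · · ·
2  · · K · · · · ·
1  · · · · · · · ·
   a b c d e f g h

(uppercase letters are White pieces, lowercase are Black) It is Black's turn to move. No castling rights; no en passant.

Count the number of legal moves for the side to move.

Black to move; king on a8.
In check: yes, from the white knight on c7.
Legal moves: Kb8, Ka7.
Count: 2.

2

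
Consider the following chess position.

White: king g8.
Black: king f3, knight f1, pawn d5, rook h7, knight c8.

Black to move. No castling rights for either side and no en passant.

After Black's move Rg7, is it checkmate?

no

After Rg7: white king on g8; in check: yes, from the black rook on g7.
White has 3 legal replies: Kh8, Kf8, Kxg7.
In check but a legal move exists → not checkmate.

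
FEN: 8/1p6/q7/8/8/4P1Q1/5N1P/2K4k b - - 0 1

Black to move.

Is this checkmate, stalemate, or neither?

Black to move; black king on h1.
In check: yes, from the white knight on f2.
King squares — g1: attacked by Qg3; g2: attacked by Qg3; h2: attacked by Qg3.
Legal moves for Black: none.
In check with no legal moves → checkmate.

checkmate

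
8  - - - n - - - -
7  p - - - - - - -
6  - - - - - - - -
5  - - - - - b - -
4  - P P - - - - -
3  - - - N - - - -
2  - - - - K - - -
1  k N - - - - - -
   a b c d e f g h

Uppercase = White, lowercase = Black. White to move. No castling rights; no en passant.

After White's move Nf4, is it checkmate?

no

After Nf4: black king on a1; in check: no.
Black is not in check, so this cannot be checkmate.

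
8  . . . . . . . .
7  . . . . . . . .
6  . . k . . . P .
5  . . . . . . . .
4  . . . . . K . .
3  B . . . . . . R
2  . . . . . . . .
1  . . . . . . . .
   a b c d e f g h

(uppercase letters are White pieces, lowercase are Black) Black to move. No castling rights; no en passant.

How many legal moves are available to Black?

Black to move; king on c6.
In check: no.
Legal moves: Kd7, Kc7, Kb7, Kb6, Kd5, Kb5.
Count: 6.

6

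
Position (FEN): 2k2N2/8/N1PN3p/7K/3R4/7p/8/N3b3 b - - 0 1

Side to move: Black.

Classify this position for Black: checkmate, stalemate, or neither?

Black to move; black king on c8.
In check: yes, from the white knight on d6.
King squares — b7: attacked by Pc6; c7: attacked by Na6; d7: attacked by Pc6; b8: attacked by Na6; d8: available.
Legal moves for Black: Kd8.
Black is in check but has 1 legal move → neither.

neither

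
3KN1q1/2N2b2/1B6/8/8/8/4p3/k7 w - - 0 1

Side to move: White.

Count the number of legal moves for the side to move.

White to move; king on d8.
In check: no.
Legal moves: Kc8, Ke7, Kd7, Na8, Ne6, Na6, Nd5, Nb5, Ba7, Bc5, Ba5, Bd4+, Be3, Bf2, Bg1.
Count: 15.

15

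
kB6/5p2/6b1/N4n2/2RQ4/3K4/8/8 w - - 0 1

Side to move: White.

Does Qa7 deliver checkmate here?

yes

After Qa7: black king on a8; in check: yes, from the white queen on a7.
King squares — a7: attacked by Bb8; b7: attacked by Na5; b8: attacked by Qa7.
Black has no legal moves → checkmate.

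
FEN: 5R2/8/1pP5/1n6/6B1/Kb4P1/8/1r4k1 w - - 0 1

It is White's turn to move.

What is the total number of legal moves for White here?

1

White to move; king on a3.
In check: yes, from the black knight on b5.
Legal moves: Kb4.
Count: 1.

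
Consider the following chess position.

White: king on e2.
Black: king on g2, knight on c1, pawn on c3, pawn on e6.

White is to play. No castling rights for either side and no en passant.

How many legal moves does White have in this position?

White to move; king on e2.
In check: yes, from the black knight on c1.
Legal moves: Ke3, Ke1, Kd1.
Count: 3.

3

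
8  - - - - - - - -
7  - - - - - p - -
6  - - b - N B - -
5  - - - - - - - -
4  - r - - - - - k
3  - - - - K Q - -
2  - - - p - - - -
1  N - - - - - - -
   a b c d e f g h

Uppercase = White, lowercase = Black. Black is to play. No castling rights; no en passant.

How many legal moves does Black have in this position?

Black to move; king on h4.
In check: yes, from the white bishop on f6.
Legal moves: none.
Count: 0.

0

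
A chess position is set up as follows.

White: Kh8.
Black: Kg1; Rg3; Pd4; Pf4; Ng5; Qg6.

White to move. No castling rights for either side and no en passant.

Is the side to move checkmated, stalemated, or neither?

stalemate

White to move; white king on h8.
In check: no.
King squares — g7: attacked by Qg6; h7: attacked by Ng5; g8: attacked by Qg6.
Legal moves for White: none.
Not in check and no legal moves → stalemate.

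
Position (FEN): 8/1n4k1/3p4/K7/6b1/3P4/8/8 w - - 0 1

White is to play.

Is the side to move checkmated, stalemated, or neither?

White to move; white king on a5.
In check: yes, from the black knight on b7.
King squares — a4: available; b4: available; b5: available; a6: available; b6: available.
Legal moves for White: Kb6, Ka6, Kb5, Kb4, Ka4.
White is in check but has 5 legal moves → neither.

neither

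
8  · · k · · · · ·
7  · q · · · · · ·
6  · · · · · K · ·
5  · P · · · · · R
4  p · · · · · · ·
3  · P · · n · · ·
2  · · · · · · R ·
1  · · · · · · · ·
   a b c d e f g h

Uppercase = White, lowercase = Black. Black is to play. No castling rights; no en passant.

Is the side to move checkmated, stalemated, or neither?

Black to move; black king on c8.
In check: no.
Legal moves for Black include: Kd8, Kb8, Kd7, Kc7, Qb8, Qa8, Qh7, Qg7+, Qf7+, Qe7+, Qd7, Qc7, Qa7, Qc6+, Qb6+, Qa6+, Qd5, Qxb5, ... (list truncated; more exist).
Black has legal moves and is not in check → neither.

neither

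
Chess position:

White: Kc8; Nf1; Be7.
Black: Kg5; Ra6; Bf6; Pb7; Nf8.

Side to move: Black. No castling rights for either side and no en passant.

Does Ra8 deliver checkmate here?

After Ra8: white king on c8; in check: yes, from the black rook on a8.
White has 2 legal replies: Kc7, Kxb7.
In check but a legal move exists → not checkmate.

no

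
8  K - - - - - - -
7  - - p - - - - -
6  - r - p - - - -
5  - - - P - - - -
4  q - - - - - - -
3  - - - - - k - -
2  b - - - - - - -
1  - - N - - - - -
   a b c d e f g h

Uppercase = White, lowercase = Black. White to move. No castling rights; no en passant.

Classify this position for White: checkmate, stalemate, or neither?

White to move; white king on a8.
In check: yes, from the black queen on a4.
King squares — a7: attacked by Qa4; b7: attacked by Rb6; b8: attacked by Rb6.
Legal moves for White: none.
In check with no legal moves → checkmate.

checkmate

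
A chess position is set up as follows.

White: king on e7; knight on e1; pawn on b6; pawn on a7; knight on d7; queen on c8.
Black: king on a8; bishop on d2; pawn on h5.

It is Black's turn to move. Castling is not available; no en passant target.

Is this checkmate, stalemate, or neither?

Black to move; black king on a8.
In check: yes, from the white queen on c8.
King squares — a7: attacked by Pb6; b7: attacked by Qc8; b8: attacked by Pa7.
Legal moves for Black: none.
In check with no legal moves → checkmate.

checkmate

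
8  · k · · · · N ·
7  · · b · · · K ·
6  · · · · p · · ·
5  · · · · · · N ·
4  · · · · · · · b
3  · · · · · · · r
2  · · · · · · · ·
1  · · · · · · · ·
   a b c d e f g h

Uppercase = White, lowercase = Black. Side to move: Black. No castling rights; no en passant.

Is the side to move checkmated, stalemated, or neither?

neither

Black to move; black king on b8.
In check: no.
Legal moves for Black include: Kc8, Ka8, Kb7, Ka7, Bd8, Bd6, Bb6, Be5+, Ba5, Bf4, Bcg3, Bh2, Bxg5, Bhg3, Bf2, Be1, Rg3, Rf3, ... (list truncated; more exist).
Black has legal moves and is not in check → neither.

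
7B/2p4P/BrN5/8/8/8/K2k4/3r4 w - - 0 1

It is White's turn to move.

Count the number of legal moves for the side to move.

23

White to move; king on a2.
In check: no.
Legal moves: Bg7, Bf6, Be5, Bd4, Bc3+, Bb2, Ba1, Nd8, Nb8, Ne7, Na7, Ne5, Na5, Nd4, Nb4, Bc8, Bb7, Bb5, Bc4, Bd3, Be2, Bf1, Ka3.
Count: 23.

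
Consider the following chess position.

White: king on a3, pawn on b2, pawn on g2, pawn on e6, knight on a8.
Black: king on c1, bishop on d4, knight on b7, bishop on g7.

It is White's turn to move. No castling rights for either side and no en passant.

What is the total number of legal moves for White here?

11

White to move; king on a3.
In check: no.
Legal moves: Nc7, Nb6, Kb4, Ka4, Kb3, Ka2, e7, g3, b3, g4, b4.
Count: 11.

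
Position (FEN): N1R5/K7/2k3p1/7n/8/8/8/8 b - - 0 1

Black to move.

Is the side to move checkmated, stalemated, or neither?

neither

Black to move; black king on c6.
In check: yes, from the white rook on c8.
Legal moves for Black: Kd7, Kd6, Kd5, Kb5.
Black is in check but has 4 legal moves → neither.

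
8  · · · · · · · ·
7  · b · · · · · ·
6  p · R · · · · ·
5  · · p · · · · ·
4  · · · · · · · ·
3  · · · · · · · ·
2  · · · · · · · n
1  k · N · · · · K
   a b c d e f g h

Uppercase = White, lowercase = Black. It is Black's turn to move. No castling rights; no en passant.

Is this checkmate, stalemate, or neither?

neither

Black to move; black king on a1.
In check: no.
Legal moves for Black: Bc8, Ba8, Bxc6+, Ng4, Nf3, Nf1, Kb2, Kb1, a5, c4.
Black has 10 legal moves and is not in check → neither.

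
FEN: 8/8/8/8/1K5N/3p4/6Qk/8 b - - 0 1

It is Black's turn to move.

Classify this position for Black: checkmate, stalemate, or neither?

Black to move; black king on h2.
In check: yes, from the white queen on g2.
King squares — g1: attacked by Qg2; h1: attacked by Qg2; g2: attacked by Nh4; g3: attacked by Qg2; h3: attacked by Qg2.
Legal moves for Black: none.
In check with no legal moves → checkmate.

checkmate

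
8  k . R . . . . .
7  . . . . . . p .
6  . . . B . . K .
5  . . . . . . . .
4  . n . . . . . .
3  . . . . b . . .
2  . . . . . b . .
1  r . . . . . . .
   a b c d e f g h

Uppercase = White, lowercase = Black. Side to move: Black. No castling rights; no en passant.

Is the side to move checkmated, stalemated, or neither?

neither

Black to move; black king on a8.
In check: yes, from the white rook on c8.
Legal moves for Black: Kb7, Ka7.
Black is in check but has 2 legal moves → neither.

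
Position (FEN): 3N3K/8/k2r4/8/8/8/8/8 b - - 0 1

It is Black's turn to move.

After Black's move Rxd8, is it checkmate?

After Rxd8: white king on h8; in check: yes, from the black rook on d8.
White has 2 legal replies: Kh7, Kg7.
In check but a legal move exists → not checkmate.

no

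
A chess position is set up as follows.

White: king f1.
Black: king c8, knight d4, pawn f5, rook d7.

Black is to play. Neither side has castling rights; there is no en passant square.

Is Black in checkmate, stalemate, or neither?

Black to move; black king on c8.
In check: no.
Legal moves for Black include: Kd8, Kb8, Kc7, Kb7, Rd8, Rh7, Rg7, Rf7, Re7, Rc7, Rb7, Ra7, Rd6, Rd5, Ne6, Nc6, Nb5, Nf3, ... (list truncated; more exist).
Black has legal moves and is not in check → neither.

neither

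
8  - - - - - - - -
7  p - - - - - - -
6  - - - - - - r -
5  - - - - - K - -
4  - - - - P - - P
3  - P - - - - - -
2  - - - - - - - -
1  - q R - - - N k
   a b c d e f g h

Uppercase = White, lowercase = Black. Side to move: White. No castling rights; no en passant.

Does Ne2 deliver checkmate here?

After Ne2: black king on h1; in check: yes, from the white rook on c1.
Black has 4 legal replies: Kh2, Kg2, Rg1, Qxc1.
In check but a legal move exists → not checkmate.

no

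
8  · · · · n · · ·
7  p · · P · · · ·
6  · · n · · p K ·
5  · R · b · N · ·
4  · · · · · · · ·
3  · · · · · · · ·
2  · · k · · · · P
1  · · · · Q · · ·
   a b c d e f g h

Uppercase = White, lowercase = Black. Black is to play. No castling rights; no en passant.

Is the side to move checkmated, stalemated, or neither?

Black to move; black king on c2.
In check: no.
Legal moves for Black include: Ng7, Nc7, Nd6, Nd8, Nb8, Ne7+, Ne5+, Na5, Nd4, Nb4, Bg8, Bf7+, Be6, Be4, Bc4, Bf3, Bb3, Bg2, ... (list truncated; more exist).
Black has legal moves and is not in check → neither.

neither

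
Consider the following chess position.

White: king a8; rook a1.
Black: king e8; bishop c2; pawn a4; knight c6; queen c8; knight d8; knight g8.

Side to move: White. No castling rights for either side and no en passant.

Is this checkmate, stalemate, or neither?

checkmate

White to move; white king on a8.
In check: yes, from the black queen on c8.
King squares — a7: attacked by Nc6; b7: attacked by Qc8; b8: attacked by Nc6.
Legal moves for White: none.
In check with no legal moves → checkmate.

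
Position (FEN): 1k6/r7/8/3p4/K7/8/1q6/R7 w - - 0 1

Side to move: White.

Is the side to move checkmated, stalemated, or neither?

White to move; white king on a4.
In check: yes, from the black rook on a7.
King squares — a3: attacked by Qb2; b3: attacked by Qb2; b4: attacked by Qb2; a5: attacked by Ra7; b5: attacked by Qb2.
Legal moves for White: none.
In check with no legal moves → checkmate.

checkmate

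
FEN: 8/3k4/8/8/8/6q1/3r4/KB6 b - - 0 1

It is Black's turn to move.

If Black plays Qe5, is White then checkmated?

After Qe5: white king on a1; in check: yes, from the black queen on e5.
King squares — b1: own bishop; a2: attacked by Rd2; b2: attacked by Rd2.
White has no legal moves → checkmate.

yes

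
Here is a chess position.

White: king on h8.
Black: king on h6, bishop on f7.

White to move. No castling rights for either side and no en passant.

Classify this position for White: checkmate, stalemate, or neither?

White to move; white king on h8.
In check: no.
King squares — g7: attacked by Kh6; h7: attacked by Kh6; g8: attacked by Bf7.
Legal moves for White: none.
Not in check and no legal moves → stalemate.

stalemate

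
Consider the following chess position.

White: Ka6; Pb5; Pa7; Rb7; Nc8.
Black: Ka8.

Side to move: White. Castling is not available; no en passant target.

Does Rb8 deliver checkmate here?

yes

After Rb8: black king on a8; in check: yes, from the white rook on b8.
King squares — a7: attacked by Ka6; b7: attacked by Ka6; b8: attacked by Pa7.
Black has no legal moves → checkmate.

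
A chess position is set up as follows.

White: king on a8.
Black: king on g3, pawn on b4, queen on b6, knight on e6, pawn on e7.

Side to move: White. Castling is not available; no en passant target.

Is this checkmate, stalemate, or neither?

White to move; white king on a8.
In check: no.
King squares — a7: attacked by Qb6; b7: attacked by Qb6; b8: attacked by Qb6.
Legal moves for White: none.
Not in check and no legal moves → stalemate.

stalemate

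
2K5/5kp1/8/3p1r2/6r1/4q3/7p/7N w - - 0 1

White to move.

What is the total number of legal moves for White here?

7

White to move; king on c8.
In check: no.
Legal moves: Kd8, Kb8, Kd7, Kc7, Kb7, Ng3, Nf2.
Count: 7.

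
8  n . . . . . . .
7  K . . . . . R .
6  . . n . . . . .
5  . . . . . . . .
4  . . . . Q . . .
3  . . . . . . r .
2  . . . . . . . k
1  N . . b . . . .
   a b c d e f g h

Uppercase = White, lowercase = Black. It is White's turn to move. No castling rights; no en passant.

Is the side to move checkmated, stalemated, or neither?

White to move; white king on a7.
In check: yes, from the black knight on c6.
King squares — a6: available; b6: attacked by Na8; b7: available; a8: available; b8: attacked by Nc6.
Legal moves for White: Kxa8, Kb7, Ka6, Qxc6.
White is in check but has 4 legal moves → neither.

neither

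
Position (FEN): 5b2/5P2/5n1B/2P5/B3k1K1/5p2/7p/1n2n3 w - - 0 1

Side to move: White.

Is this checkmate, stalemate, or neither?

neither

White to move; white king on g4.
In check: yes, from the black knight on f6.
King squares — f3: attacked by Ne1; g3: available; h3: available; f4: attacked by Ke4; h4: available; f5: attacked by Ke4; g5: available; h5: attacked by Nf6.
Legal moves for White: Kg5, Kh4, Kh3, Kg3.
White is in check but has 4 legal moves → neither.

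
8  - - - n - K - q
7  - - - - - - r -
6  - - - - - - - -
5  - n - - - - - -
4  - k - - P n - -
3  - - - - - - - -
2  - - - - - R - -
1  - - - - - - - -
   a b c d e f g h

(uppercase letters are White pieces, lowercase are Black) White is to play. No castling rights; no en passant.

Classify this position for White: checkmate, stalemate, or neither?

checkmate

White to move; white king on f8.
In check: yes, from the black queen on h8.
King squares — e7: attacked by Rg7; f7: attacked by Rg7; g7: attacked by Qh8; e8: attacked by Qh8; g8: attacked by Rg7.
Legal moves for White: none.
In check with no legal moves → checkmate.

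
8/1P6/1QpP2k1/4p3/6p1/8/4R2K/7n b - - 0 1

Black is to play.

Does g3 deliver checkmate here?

no

After g3: white king on h2; in check: yes, from the black pawn on g3.
White has 4 legal replies: Kh3, Kg2, Kxh1, Kg1.
In check but a legal move exists → not checkmate.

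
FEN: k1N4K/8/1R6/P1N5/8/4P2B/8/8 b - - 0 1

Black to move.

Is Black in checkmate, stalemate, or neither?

stalemate

Black to move; black king on a8.
In check: no.
King squares — a7: attacked by Nc8; b7: attacked by Nc5; b8: attacked by Rb6.
Legal moves for Black: none.
Not in check and no legal moves → stalemate.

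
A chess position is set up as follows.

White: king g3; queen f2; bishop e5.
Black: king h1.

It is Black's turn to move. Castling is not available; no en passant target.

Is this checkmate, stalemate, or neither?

stalemate

Black to move; black king on h1.
In check: no.
King squares — g1: attacked by Qf2; g2: attacked by Qf2; h2: attacked by Qf2.
Legal moves for Black: none.
Not in check and no legal moves → stalemate.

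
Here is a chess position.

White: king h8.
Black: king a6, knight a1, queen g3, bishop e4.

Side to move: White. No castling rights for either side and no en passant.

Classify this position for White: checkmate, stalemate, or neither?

White to move; white king on h8.
In check: no.
King squares — g7: attacked by Qg3; h7: attacked by Be4; g8: attacked by Qg3.
Legal moves for White: none.
Not in check and no legal moves → stalemate.

stalemate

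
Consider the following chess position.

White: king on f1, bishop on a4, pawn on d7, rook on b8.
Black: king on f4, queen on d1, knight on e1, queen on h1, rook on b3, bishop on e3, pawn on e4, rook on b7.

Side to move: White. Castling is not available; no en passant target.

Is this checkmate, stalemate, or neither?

White to move; white king on f1.
In check: yes, from the black queen on h1.
King squares — e1: attacked by Qd1; g1: attacked by Qh1; e2: attacked by Qd1; f2: attacked by Be3; g2: attacked by Ne1.
Legal moves for White: none.
In check with no legal moves → checkmate.

checkmate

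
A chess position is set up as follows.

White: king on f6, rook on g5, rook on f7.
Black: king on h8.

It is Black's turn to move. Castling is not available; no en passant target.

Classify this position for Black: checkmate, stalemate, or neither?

Black to move; black king on h8.
In check: no.
King squares — g7: attacked by Rg5; h7: attacked by Rf7; g8: attacked by Rg5.
Legal moves for Black: none.
Not in check and no legal moves → stalemate.

stalemate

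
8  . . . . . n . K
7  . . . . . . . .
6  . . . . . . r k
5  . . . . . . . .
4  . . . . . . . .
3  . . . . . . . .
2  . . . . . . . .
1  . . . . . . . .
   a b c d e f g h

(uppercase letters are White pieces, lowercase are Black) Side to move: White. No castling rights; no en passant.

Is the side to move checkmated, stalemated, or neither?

White to move; white king on h8.
In check: no.
King squares — g7: attacked by Rg6; h7: attacked by Kh6; g8: attacked by Rg6.
Legal moves for White: none.
Not in check and no legal moves → stalemate.

stalemate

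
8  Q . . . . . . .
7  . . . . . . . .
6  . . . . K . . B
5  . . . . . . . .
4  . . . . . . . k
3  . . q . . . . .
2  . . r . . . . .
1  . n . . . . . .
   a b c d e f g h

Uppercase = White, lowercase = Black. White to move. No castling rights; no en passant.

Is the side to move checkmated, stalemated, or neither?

neither

White to move; white king on e6.
In check: no.
Legal moves for White include: Qh8, Qg8, Qf8, Qe8, Qd8+, Qc8, Qb8, Qb7, Qa7, Qc6, Qa6, Qd5, Qa5, Qe4+, Qa4+, Qf3, Qa3, Qg2, ... (list truncated; more exist).
White has legal moves and is not in check → neither.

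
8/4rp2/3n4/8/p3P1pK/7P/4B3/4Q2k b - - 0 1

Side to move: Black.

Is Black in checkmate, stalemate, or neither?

neither

Black to move; black king on h1.
In check: yes, from the white queen on e1.
King squares — g1: attacked by Qe1; g2: available; h2: available.
Legal moves for Black: Kh2, Kg2.
Black is in check but has 2 legal moves → neither.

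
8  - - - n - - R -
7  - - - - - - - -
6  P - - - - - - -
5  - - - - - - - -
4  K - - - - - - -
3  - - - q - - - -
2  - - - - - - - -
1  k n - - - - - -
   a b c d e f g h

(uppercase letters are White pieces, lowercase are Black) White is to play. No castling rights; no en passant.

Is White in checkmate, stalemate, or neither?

White to move; white king on a4.
In check: no.
Legal moves for White: Rh8, Rf8, Re8, Rxd8, Rg7, Rg6, Rg5, Rg4, Rg3, Rg2, Rg1, Ka5, Kb4, a7.
White has 14 legal moves and is not in check → neither.

neither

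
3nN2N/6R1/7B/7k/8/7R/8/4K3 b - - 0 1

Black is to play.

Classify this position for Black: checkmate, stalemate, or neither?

checkmate

Black to move; black king on h5.
In check: yes, from the white rook on h3.
King squares — g4: attacked by Rg7; h4: attacked by Rh3; g5: attacked by Bh6; g6: attacked by Rg7; h6: attacked by Rh3.
Legal moves for Black: none.
In check with no legal moves → checkmate.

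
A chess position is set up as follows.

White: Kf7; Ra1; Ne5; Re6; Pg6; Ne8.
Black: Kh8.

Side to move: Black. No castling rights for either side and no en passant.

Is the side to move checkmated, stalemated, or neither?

stalemate

Black to move; black king on h8.
In check: no.
King squares — g7: attacked by Kf7; h7: attacked by Pg6; g8: attacked by Kf7.
Legal moves for Black: none.
Not in check and no legal moves → stalemate.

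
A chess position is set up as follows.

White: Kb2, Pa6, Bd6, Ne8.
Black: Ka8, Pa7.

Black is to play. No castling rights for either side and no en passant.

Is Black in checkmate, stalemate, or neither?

Black to move; black king on a8.
In check: no.
King squares — a7: own pawn; b7: attacked by Pa6; b8: attacked by Bd6.
Legal moves for Black: none.
Not in check and no legal moves → stalemate.

stalemate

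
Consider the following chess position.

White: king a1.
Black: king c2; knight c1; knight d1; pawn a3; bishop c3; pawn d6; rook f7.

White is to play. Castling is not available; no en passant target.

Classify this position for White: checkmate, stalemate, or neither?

checkmate

White to move; white king on a1.
In check: yes, from the black bishop on c3.
King squares — b1: attacked by Kc2; a2: attacked by Nc1; b2: attacked by Nd1.
Legal moves for White: none.
In check with no legal moves → checkmate.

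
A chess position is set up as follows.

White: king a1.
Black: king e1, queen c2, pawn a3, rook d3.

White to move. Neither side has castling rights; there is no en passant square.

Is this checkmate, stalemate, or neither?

White to move; white king on a1.
In check: no.
King squares — b1: attacked by Qc2; a2: attacked by Qc2; b2: attacked by Qc2.
Legal moves for White: none.
Not in check and no legal moves → stalemate.

stalemate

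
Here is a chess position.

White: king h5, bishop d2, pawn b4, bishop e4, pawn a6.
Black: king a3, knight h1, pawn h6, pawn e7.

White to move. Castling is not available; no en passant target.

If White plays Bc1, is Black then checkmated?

no

After Bc1: black king on a3; in check: yes, from the white bishop on c1.
Black has 4 legal replies: Kxb4, Ka4, Kb3, Ka2.
In check but a legal move exists → not checkmate.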